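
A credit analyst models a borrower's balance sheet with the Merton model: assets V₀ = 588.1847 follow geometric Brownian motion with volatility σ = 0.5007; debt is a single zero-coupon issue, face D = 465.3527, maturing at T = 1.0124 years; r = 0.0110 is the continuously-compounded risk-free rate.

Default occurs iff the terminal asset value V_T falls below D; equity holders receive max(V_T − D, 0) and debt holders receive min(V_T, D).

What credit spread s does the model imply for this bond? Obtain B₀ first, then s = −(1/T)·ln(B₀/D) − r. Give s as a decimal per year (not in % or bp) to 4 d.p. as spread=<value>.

spread=0.1186

d₁ = [ln(V₀/D) + (r + σ²/2)T] / (σ√T)
   = [ln(588.1847/465.3527) + (0.0110 + 0.5·0.5007²)·1.0124] / (0.5007·√1.0124)
   = [0.234245 + 0.138041] / 0.503795 = 0.738964
d₂ = d₁ − σ√T = 0.738964 − 0.503795 = 0.235170
N(d₁) = 0.770036,  N(d₂) = 0.592961,  e^(−rT) = 0.988925
E₀ = V₀·N(d₁) − D·e^(−rT)·N(d₂)
   = 588.1847·0.770036 − 465.3527·0.988925·0.592961 = 180.042885
B₀ = V₀ − E₀ = 588.1847 − 180.042885 = 408.141815
spread = −(1/T)·ln(B₀/D) − r = −(1/1.0124)·ln(408.141815/465.3527) − 0.0110 = 0.11857419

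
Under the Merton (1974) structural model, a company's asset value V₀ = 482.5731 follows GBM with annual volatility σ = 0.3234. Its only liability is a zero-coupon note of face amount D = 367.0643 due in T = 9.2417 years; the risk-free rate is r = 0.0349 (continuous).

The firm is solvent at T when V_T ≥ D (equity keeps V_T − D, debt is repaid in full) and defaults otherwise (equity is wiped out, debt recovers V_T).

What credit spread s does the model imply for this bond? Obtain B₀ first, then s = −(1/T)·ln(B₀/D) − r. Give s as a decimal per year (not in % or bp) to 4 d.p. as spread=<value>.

spread=0.0251

d₁ = [ln(V₀/D) + (r + σ²/2)T] / (σ√T)
   = [ln(482.5731/367.0643) + (0.0349 + 0.5·0.3234²)·9.2417] / (0.3234·√9.2417)
   = [0.273595 + 0.805819] / 0.983141 = 1.097924
d₂ = d₁ − σ√T = 1.097924 − 0.983141 = 0.114782
N(d₁) = 0.863881,  N(d₂) = 0.545691,  e^(−rT) = 0.724310
E₀ = V₀·N(d₁) − D·e^(−rT)·N(d₂)
   = 482.5731·0.863881 − 367.0643·0.724310·0.545691 = 271.803697
B₀ = V₀ − E₀ = 482.5731 − 271.803697 = 210.769403
spread = −(1/T)·ln(B₀/D) − r = −(1/9.2417)·ln(210.769403/367.0643) − 0.0349 = 0.02512926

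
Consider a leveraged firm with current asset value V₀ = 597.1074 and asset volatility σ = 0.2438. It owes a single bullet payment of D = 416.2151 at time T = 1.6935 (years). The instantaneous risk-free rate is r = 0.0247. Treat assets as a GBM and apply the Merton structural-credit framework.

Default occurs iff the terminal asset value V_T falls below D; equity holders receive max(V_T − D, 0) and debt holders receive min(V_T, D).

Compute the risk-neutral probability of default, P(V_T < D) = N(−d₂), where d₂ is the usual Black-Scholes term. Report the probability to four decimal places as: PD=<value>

d₁ = [ln(V₀/D) + (r + σ²/2)T] / (σ√T)
   = [ln(597.1074/416.2151) + (0.0247 + 0.5·0.2438²)·1.6935] / (0.2438·√1.6935)
   = [0.360895 + 0.092159] / 0.317268 = 1.427984
d₂ = d₁ − σ√T = 1.427984 − 0.317268 = 1.110716
risk-neutral PD = N(−d₂) = N(-1.110716) = 0.133345

PD=0.1333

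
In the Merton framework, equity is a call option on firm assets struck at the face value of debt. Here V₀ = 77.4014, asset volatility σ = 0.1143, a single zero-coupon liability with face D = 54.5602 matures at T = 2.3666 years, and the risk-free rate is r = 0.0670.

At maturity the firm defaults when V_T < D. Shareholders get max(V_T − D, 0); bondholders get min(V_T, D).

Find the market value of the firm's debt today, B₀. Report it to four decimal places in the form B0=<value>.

d₁ = [ln(V₀/D) + (r + σ²/2)T] / (σ√T)
   = [ln(77.4014/54.5602) + (0.0670 + 0.5·0.1143²)·2.3666] / (0.1143·√2.3666)
   = [0.349700 + 0.174021] / 0.175836 = 2.978460
d₂ = d₁ − σ√T = 2.978460 − 0.175836 = 2.802624
N(d₁) = 0.998551,  N(d₂) = 0.997466,  e^(−rT) = 0.853370
E₀ = V₀·N(d₁) − D·e^(−rT)·N(d₂)
   = 77.4014·0.998551 − 54.5602·0.853370·0.997466 = 30.847256
B₀ = V₀ − E₀ = 77.4014 − 30.847256 = 46.554144

B0=46.5541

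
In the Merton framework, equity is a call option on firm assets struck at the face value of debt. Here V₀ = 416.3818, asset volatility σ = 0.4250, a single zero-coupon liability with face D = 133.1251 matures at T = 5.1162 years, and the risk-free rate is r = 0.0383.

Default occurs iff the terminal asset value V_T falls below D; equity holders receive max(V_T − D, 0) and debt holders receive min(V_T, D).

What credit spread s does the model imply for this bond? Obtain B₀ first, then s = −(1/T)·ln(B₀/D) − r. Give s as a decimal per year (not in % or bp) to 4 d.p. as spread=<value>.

spread=0.0131

d₁ = [ln(V₀/D) + (r + σ²/2)T] / (σ√T)
   = [ln(416.3818/133.1251) + (0.0383 + 0.5·0.4250²)·5.1162] / (0.4250·√5.1162)
   = [1.140313 + 0.658007] / 0.961308 = 1.870701
d₂ = d₁ − σ√T = 1.870701 − 0.961308 = 0.909393
N(d₁) = 0.969307,  N(d₂) = 0.818429,  e^(−rT) = 0.822053
E₀ = V₀·N(d₁) − D·e^(−rT)·N(d₂)
   = 416.3818·0.969307 − 133.1251·0.822053·0.818429 = 314.036230
B₀ = V₀ − E₀ = 416.3818 − 314.036230 = 102.345570
spread = −(1/T)·ln(B₀/D) − r = −(1/5.1162)·ln(102.345570/133.1251) − 0.0383 = 0.01309249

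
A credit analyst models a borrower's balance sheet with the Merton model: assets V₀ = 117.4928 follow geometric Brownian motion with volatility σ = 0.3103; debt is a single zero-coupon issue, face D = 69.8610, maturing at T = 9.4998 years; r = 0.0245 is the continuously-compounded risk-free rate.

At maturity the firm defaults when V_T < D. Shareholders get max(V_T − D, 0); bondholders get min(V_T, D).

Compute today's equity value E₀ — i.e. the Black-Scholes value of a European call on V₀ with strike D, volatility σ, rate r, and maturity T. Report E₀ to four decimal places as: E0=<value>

d₁ = [ln(V₀/D) + (r + σ²/2)T] / (σ√T)
   = [ln(117.4928/69.8610) + (0.0245 + 0.5·0.3103²)·9.4998] / (0.3103·√9.4998)
   = [0.519870 + 0.690094] / 0.956399 = 1.265125
d₂ = d₁ − σ√T = 1.265125 − 0.956399 = 0.308726
N(d₁) = 0.897087,  N(d₂) = 0.621235,  e^(−rT) = 0.792356
E₀ = V₀·N(d₁) − D·e^(−rT)·N(d₂)
   = 117.4928·0.897087 − 69.8610·0.792356·0.621235 = 71.012919

E0=71.0129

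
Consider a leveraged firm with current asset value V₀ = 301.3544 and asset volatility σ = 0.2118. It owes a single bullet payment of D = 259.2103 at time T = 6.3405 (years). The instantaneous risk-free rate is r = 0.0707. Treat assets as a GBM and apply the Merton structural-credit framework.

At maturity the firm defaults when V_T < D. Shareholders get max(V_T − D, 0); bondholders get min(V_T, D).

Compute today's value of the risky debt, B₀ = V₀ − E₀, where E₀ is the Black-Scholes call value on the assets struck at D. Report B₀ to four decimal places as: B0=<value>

d₁ = [ln(V₀/D) + (r + σ²/2)T] / (σ√T)
   = [ln(301.3544/259.2103) + (0.0707 + 0.5·0.2118²)·6.3405] / (0.2118·√6.3405)
   = [0.150647 + 0.590488] / 0.533320 = 1.389665
d₂ = d₁ − σ√T = 1.389665 − 0.533320 = 0.856345
N(d₁) = 0.917685,  N(d₂) = 0.804096,  e^(−rT) = 0.638730
E₀ = V₀·N(d₁) − D·e^(−rT)·N(d₂)
   = 301.3544·0.917685 − 259.2103·0.638730·0.804096 = 143.417739
B₀ = V₀ − E₀ = 301.3544 − 143.417739 = 157.936661

B0=157.9367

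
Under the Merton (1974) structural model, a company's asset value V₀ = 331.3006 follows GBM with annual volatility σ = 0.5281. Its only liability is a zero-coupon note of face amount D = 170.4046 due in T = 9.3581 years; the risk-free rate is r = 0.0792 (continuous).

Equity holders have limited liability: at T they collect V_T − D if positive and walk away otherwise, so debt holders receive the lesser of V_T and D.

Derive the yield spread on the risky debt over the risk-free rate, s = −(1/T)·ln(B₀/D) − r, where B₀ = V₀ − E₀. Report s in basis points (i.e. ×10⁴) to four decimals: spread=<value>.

d₁ = [ln(V₀/D) + (r + σ²/2)T] / (σ√T)
   = [ln(331.3006/170.4046) + (0.0792 + 0.5·0.5281²)·9.3581] / (0.5281·√9.3581)
   = [0.664851 + 2.046100] / 1.615511 = 1.678076
d₂ = d₁ − σ√T = 1.678076 − 1.615511 = 0.062564
N(d₁) = 0.953334,  N(d₂) = 0.524943,  e^(−rT) = 0.476560
E₀ = V₀·N(d₁) − D·e^(−rT)·N(d₂)
   = 331.3006·0.953334 − 170.4046·0.476560·0.524943 = 273.210464
B₀ = V₀ − E₀ = 331.3006 − 273.210464 = 58.090136
spread = −(1/T)·ln(B₀/D) − r = −(1/9.3581)·ln(58.090136/170.4046) − 0.0792 = 0.03579981
in basis points: 0.03579981 × 10⁴ = 357.9981 bp

spread=357.9981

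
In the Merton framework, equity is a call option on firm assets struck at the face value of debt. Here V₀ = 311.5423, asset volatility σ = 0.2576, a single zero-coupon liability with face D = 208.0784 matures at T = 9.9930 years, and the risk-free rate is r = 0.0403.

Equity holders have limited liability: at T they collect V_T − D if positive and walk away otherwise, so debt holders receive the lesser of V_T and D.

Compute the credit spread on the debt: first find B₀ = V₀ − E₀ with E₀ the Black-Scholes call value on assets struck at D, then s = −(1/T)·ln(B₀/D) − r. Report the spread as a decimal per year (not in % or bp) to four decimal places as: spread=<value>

spread=0.0103

d₁ = [ln(V₀/D) + (r + σ²/2)T] / (σ√T)
   = [ln(311.5423/208.0784) + (0.0403 + 0.5·0.2576²)·9.9930] / (0.2576·√9.9930)
   = [0.403620 + 0.734274] / 0.814318 = 1.397360
d₂ = d₁ − σ√T = 1.397360 − 0.814318 = 0.583042
N(d₁) = 0.918847,  N(d₂) = 0.720068,  e^(−rT) = 0.668501
E₀ = V₀·N(d₁) − D·e^(−rT)·N(d₂)
   = 311.5423·0.918847 − 208.0784·0.668501·0.720068 = 186.098009
B₀ = V₀ − E₀ = 311.5423 − 186.098009 = 125.444291
spread = −(1/T)·ln(B₀/D) − r = −(1/9.9930)·ln(125.444291/208.0784) − 0.0403 = 0.01034077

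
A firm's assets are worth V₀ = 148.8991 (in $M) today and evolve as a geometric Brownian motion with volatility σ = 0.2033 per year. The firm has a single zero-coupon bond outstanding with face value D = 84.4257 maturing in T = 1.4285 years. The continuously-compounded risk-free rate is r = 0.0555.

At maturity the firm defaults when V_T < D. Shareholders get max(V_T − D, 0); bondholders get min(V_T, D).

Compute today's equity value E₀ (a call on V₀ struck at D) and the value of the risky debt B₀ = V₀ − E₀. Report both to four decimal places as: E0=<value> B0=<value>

d₁ = [ln(V₀/D) + (r + σ²/2)T] / (σ√T)
   = [ln(148.8991/84.4257) + (0.0555 + 0.5·0.2033²)·1.4285] / (0.2033·√1.4285)
   = [0.567397 + 0.108802] / 0.242984 = 2.782898
d₂ = d₁ − σ√T = 2.782898 − 0.242984 = 2.539914
N(d₁) = 0.997306,  N(d₂) = 0.994456,  e^(−rT) = 0.923780
E₀ = V₀·N(d₁) − D·e^(−rT)·N(d₂)
   = 148.8991·0.997306 − 84.4257·0.923780·0.994456 = 70.939637
B₀ = V₀ − E₀ = 148.8991 − 70.939637 = 77.959463

E0=70.9396 B0=77.9595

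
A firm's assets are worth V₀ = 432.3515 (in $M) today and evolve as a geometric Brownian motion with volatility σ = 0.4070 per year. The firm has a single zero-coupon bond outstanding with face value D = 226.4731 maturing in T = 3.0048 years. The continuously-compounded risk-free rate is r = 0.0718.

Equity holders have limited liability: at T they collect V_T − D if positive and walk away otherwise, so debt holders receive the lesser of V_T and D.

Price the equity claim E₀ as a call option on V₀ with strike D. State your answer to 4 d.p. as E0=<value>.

d₁ = [ln(V₀/D) + (r + σ²/2)T] / (σ√T)
   = [ln(432.3515/226.4731) + (0.0718 + 0.5·0.4070²)·3.0048] / (0.4070·√3.0048)
   = [0.646613 + 0.464616] / 0.705508 = 1.575075
d₂ = d₁ − σ√T = 1.575075 − 0.705508 = 0.869566
N(d₁) = 0.942380,  N(d₂) = 0.807731,  e^(−rT) = 0.805941
E₀ = V₀·N(d₁) − D·e^(−rT)·N(d₂)
   = 432.3515·0.942380 − 226.4731·0.805941·0.807731 = 260.009257

E0=260.0093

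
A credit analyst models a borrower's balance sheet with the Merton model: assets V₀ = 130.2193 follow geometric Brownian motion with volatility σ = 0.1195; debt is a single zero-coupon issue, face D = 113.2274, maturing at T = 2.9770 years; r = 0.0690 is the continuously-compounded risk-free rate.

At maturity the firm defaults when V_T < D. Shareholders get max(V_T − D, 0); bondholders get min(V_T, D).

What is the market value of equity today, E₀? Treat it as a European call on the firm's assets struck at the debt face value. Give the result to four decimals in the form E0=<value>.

E0=38.4549

d₁ = [ln(V₀/D) + (r + σ²/2)T] / (σ√T)
   = [ln(130.2193/113.2274) + (0.0690 + 0.5·0.1195²)·2.9770] / (0.1195·√2.9770)
   = [0.139822 + 0.226669] / 0.206185 = 1.777485
d₂ = d₁ − σ√T = 1.777485 − 0.206185 = 1.571300
N(d₁) = 0.962256,  N(d₂) = 0.941943,  e^(−rT) = 0.814311
E₀ = V₀·N(d₁) − D·e^(−rT)·N(d₂)
   = 130.2193·0.962256 − 113.2274·0.814311·0.941943 = 38.454905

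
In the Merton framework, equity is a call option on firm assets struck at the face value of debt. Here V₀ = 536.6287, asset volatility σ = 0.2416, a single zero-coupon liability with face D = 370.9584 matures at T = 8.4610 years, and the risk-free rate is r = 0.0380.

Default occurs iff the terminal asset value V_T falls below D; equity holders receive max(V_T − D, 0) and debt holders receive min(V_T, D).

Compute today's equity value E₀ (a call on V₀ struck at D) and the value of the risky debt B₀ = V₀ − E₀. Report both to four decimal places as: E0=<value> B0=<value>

E0=289.7689 B0=246.8598

d₁ = [ln(V₀/D) + (r + σ²/2)T] / (σ√T)
   = [ln(536.6287/370.9584) + (0.0380 + 0.5·0.2416²)·8.4610] / (0.2416·√8.4610)
   = [0.369216 + 0.568455] / 0.702761 = 1.334267
d₂ = d₁ − σ√T = 1.334267 − 0.702761 = 0.631506
N(d₁) = 0.908942,  N(d₂) = 0.736145,  e^(−rT) = 0.725048
E₀ = V₀·N(d₁) − D·e^(−rT)·N(d₂)
   = 536.6287·0.908942 − 370.9584·0.725048·0.736145 = 289.768854
B₀ = V₀ − E₀ = 536.6287 − 289.768854 = 246.859846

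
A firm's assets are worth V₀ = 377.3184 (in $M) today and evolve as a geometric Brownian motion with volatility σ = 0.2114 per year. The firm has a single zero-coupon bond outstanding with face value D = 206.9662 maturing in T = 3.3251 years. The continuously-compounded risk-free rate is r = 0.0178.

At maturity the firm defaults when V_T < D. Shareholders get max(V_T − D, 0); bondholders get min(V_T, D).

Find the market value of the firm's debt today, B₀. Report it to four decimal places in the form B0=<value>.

B0=193.2377

d₁ = [ln(V₀/D) + (r + σ²/2)T] / (σ√T)
   = [ln(377.3184/206.9662) + (0.0178 + 0.5·0.2114²)·3.3251] / (0.2114·√3.3251)
   = [0.600534 + 0.133486] / 0.385485 = 1.904147
d₂ = d₁ − σ√T = 1.904147 − 0.385485 = 1.518662
N(d₁) = 0.971554,  N(d₂) = 0.935576,  e^(−rT) = 0.942531
E₀ = V₀·N(d₁) − D·e^(−rT)·N(d₂)
   = 377.3184·0.971554 − 206.9662·0.942531·0.935576 = 184.080659
B₀ = V₀ − E₀ = 377.3184 − 184.080659 = 193.237741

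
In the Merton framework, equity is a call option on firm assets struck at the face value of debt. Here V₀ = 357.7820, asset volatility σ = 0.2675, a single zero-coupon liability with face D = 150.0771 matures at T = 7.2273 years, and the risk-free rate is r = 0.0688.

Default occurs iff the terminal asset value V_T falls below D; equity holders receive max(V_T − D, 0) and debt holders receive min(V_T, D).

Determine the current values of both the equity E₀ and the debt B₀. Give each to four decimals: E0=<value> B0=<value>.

E0=267.8721 B0=89.9099

d₁ = [ln(V₀/D) + (r + σ²/2)T] / (σ√T)
   = [ln(357.7820/150.0771) + (0.0688 + 0.5·0.2675²)·7.2273] / (0.2675·√7.2273)
   = [0.868775 + 0.755817] / 0.719137 = 2.259085
d₂ = d₁ − σ√T = 2.259085 − 0.719137 = 1.539947
N(d₁) = 0.988061,  N(d₂) = 0.938213,  e^(−rT) = 0.608208
E₀ = V₀·N(d₁) − D·e^(−rT)·N(d₂)
   = 357.7820·0.988061 − 150.0771·0.608208·0.938213 = 267.872080
B₀ = V₀ − E₀ = 357.7820 − 267.872080 = 89.909920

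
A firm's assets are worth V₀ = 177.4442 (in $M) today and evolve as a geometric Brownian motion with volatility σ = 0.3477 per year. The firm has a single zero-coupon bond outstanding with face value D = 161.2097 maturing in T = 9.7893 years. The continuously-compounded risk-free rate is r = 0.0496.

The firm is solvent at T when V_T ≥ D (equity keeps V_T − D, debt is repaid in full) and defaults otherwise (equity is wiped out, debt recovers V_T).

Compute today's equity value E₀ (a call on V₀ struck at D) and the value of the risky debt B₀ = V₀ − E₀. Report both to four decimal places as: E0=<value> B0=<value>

E0=103.3003 B0=74.1439

d₁ = [ln(V₀/D) + (r + σ²/2)T] / (σ√T)
   = [ln(177.4442/161.2097) + (0.0496 + 0.5·0.3477²)·9.7893] / (0.3477·√9.7893)
   = [0.095950 + 1.077289] / 1.087879 = 1.078465
d₂ = d₁ − σ√T = 1.078465 − 1.087879 = -0.009413
N(d₁) = 0.859587,  N(d₂) = 0.496245,  e^(−rT) = 0.615359
E₀ = V₀·N(d₁) − D·e^(−rT)·N(d₂)
   = 177.4442·0.859587 − 161.2097·0.615359·0.496245 = 103.300327
B₀ = V₀ − E₀ = 177.4442 − 103.300327 = 74.143873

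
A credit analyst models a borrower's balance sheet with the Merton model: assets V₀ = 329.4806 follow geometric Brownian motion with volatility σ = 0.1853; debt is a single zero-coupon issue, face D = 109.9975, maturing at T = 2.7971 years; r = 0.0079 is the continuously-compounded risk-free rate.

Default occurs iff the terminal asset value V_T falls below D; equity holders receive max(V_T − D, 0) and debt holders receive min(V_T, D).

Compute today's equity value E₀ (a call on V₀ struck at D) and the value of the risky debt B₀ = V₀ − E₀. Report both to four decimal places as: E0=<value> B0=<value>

E0=221.8892 B0=107.5914

d₁ = [ln(V₀/D) + (r + σ²/2)T] / (σ√T)
   = [ln(329.4806/109.9975) + (0.0079 + 0.5·0.1853²)·2.7971] / (0.1853·√2.7971)
   = [1.097060 + 0.070118] / 0.309906 = 3.766236
d₂ = d₁ − σ√T = 3.766236 − 0.309906 = 3.456331
N(d₁) = 0.999917,  N(d₂) = 0.999726,  e^(−rT) = 0.978145
E₀ = V₀·N(d₁) − D·e^(−rT)·N(d₂)
   = 329.4806·0.999917 − 109.9975·0.978145·0.999726 = 221.889223
B₀ = V₀ − E₀ = 329.4806 − 221.889223 = 107.591377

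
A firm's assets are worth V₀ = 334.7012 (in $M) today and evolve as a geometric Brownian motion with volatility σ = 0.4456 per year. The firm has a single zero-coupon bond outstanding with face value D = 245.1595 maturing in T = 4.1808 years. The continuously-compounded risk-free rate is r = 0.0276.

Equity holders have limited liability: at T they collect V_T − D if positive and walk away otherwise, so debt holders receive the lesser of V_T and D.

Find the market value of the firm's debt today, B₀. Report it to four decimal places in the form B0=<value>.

B0=169.8342

d₁ = [ln(V₀/D) + (r + σ²/2)T] / (σ√T)
   = [ln(334.7012/245.1595) + (0.0276 + 0.5·0.4456²)·4.1808] / (0.4456·√4.1808)
   = [0.311329 + 0.530459] / 0.911119 = 0.923906
d₂ = d₁ − σ√T = 0.923906 − 0.911119 = 0.012787
N(d₁) = 0.822232,  N(d₂) = 0.505101,  e^(−rT) = 0.891019
E₀ = V₀·N(d₁) − D·e^(−rT)·N(d₂)
   = 334.7012·0.822232 − 245.1595·0.891019·0.505101 = 164.866994
B₀ = V₀ − E₀ = 334.7012 − 164.866994 = 169.834206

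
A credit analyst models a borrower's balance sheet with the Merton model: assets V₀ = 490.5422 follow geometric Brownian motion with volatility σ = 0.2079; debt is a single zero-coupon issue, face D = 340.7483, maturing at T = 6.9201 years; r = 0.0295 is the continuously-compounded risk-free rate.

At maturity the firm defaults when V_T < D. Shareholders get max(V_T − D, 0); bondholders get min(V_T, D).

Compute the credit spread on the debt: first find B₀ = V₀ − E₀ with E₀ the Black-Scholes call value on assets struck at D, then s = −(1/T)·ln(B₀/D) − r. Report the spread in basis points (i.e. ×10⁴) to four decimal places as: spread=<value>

d₁ = [ln(V₀/D) + (r + σ²/2)T] / (σ√T)
   = [ln(490.5422/340.7483) + (0.0295 + 0.5·0.2079²)·6.9201] / (0.2079·√6.9201)
   = [0.364367 + 0.353695] / 0.546903 = 1.312959
d₂ = d₁ − σ√T = 1.312959 − 0.546903 = 0.766056
N(d₁) = 0.905402,  N(d₂) = 0.778178,  e^(−rT) = 0.815346
E₀ = V₀·N(d₁) − D·e^(−rT)·N(d₂)
   = 490.5422·0.905402 − 340.7483·0.815346·0.778178 = 227.938196
B₀ = V₀ − E₀ = 490.5422 − 227.938196 = 262.604004
spread = −(1/T)·ln(B₀/D) − r = −(1/6.9201)·ln(262.604004/340.7483) − 0.0295 = 0.00814351
in basis points: 0.00814351 × 10⁴ = 81.4351 bp

spread=81.4351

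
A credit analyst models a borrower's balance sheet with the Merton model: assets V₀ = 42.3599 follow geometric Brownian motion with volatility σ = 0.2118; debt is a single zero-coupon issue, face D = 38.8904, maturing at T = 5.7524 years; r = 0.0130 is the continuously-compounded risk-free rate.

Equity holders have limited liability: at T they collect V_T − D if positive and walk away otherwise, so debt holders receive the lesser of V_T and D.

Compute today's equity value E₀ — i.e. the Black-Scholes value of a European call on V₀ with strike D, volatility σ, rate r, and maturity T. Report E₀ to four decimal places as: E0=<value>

d₁ = [ln(V₀/D) + (r + σ²/2)T] / (σ√T)
   = [ln(42.3599/38.8904) + (0.0130 + 0.5·0.2118²)·5.7524] / (0.2118·√5.7524)
   = [0.085455 + 0.203805] / 0.507985 = 0.569427
d₂ = d₁ − σ√T = 0.569427 − 0.507985 = 0.061442
N(d₁) = 0.715467,  N(d₂) = 0.524497,  e^(−rT) = 0.927946
E₀ = V₀·N(d₁) − D·e^(−rT)·N(d₂)
   = 42.3599·0.715467 − 38.8904·0.927946·0.524497 = 11.378959

E0=11.3790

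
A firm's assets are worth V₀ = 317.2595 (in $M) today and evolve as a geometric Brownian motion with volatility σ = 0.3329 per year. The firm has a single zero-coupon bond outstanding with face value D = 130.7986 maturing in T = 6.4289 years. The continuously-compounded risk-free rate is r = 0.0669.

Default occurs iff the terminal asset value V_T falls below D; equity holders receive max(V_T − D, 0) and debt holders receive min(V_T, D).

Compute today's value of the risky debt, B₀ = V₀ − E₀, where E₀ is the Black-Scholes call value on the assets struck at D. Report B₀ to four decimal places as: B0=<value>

d₁ = [ln(V₀/D) + (r + σ²/2)T] / (σ√T)
   = [ln(317.2595/130.7986) + (0.0669 + 0.5·0.3329²)·6.4289] / (0.3329·√6.4289)
   = [0.886061 + 0.786327] / 0.844077 = 1.981321
d₂ = d₁ − σ√T = 1.981321 − 0.844077 = 1.137244
N(d₁) = 0.976222,  N(d₂) = 0.872282,  e^(−rT) = 0.650448
E₀ = V₀·N(d₁) − D·e^(−rT)·N(d₂)
   = 317.2595·0.976222 − 130.7986·0.650448·0.872282 = 235.504058
B₀ = V₀ − E₀ = 317.2595 − 235.504058 = 81.755442

B0=81.7554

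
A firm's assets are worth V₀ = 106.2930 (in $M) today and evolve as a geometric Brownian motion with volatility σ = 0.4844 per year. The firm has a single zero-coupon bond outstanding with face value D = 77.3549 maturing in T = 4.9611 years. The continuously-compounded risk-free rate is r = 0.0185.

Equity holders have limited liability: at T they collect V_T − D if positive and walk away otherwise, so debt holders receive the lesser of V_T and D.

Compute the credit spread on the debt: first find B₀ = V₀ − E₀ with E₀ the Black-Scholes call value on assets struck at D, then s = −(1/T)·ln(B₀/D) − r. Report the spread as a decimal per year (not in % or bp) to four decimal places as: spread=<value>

d₁ = [ln(V₀/D) + (r + σ²/2)T] / (σ√T)
   = [ln(106.2930/77.3549) + (0.0185 + 0.5·0.4844²)·4.9611] / (0.4844·√4.9611)
   = [0.317796 + 0.673825] / 1.078930 = 0.919078
d₂ = d₁ − σ√T = 0.919078 − 1.078930 = -0.159852
N(d₁) = 0.820973,  N(d₂) = 0.436499,  e^(−rT) = 0.912306
E₀ = V₀·N(d₁) − D·e^(−rT)·N(d₂)
   = 106.2930·0.820973 − 77.3549·0.912306·0.436499 = 56.459341
B₀ = V₀ − E₀ = 106.2930 − 56.459341 = 49.833659
spread = −(1/T)·ln(B₀/D) − r = −(1/4.9611)·ln(49.833659/77.3549) − 0.0185 = 0.07013222

spread=0.0701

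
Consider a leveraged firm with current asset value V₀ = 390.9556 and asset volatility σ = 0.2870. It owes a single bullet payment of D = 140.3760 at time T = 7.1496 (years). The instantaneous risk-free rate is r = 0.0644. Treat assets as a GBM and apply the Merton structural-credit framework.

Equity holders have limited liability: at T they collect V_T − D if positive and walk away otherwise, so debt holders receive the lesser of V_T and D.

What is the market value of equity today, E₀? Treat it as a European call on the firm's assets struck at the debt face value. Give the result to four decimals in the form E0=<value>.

d₁ = [ln(V₀/D) + (r + σ²/2)T] / (σ√T)
   = [ln(390.9556/140.3760) + (0.0644 + 0.5·0.2870²)·7.1496] / (0.2870·√7.1496)
   = [1.024269 + 0.754887] / 0.767402 = 2.318416
d₂ = d₁ − σ√T = 2.318416 − 0.767402 = 1.551014
N(d₁) = 0.989787,  N(d₂) = 0.939551,  e^(−rT) = 0.631010
E₀ = V₀·N(d₁) − D·e^(−rT)·N(d₂)
   = 390.9556·0.989787 − 140.3760·0.631010·0.939551 = 303.738528

E0=303.7385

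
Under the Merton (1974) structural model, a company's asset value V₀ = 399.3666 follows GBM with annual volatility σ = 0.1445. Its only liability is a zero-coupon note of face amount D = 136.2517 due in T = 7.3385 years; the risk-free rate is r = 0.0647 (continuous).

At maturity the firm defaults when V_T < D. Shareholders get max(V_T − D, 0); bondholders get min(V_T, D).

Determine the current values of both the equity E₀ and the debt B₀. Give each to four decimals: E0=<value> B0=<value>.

E0=314.6174 B0=84.7492

d₁ = [ln(V₀/D) + (r + σ²/2)T] / (σ√T)
   = [ln(399.3666/136.2517) + (0.0647 + 0.5·0.1445²)·7.3385] / (0.1445·√7.3385)
   = [1.075376 + 0.551416] / 0.391446 = 4.155856
d₂ = d₁ − σ√T = 4.155856 − 0.391446 = 3.764410
N(d₁) = 0.999984,  N(d₂) = 0.999917,  e^(−rT) = 0.622009
E₀ = V₀·N(d₁) − D·e^(−rT)·N(d₂)
   = 399.3666·0.999984 − 136.2517·0.622009·0.999917 = 314.617439
B₀ = V₀ − E₀ = 399.3666 − 314.617439 = 84.749161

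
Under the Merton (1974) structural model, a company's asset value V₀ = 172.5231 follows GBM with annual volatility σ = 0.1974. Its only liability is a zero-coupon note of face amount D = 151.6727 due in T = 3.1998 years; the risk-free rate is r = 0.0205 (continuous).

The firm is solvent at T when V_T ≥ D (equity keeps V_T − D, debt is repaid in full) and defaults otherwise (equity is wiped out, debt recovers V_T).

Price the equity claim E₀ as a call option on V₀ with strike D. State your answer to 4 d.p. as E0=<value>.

E0=40.4942

d₁ = [ln(V₀/D) + (r + σ²/2)T] / (σ√T)
   = [ln(172.5231/151.6727) + (0.0205 + 0.5·0.1974²)·3.1998] / (0.1974·√3.1998)
   = [0.128806 + 0.127939] / 0.353109 = 0.727099
d₂ = d₁ − σ√T = 0.727099 − 0.353109 = 0.373990
N(d₁) = 0.766417,  N(d₂) = 0.645794,  e^(−rT) = 0.936509
E₀ = V₀·N(d₁) − D·e^(−rT)·N(d₂)
   = 172.5231·0.766417 − 151.6727·0.936509·0.645794 = 40.494227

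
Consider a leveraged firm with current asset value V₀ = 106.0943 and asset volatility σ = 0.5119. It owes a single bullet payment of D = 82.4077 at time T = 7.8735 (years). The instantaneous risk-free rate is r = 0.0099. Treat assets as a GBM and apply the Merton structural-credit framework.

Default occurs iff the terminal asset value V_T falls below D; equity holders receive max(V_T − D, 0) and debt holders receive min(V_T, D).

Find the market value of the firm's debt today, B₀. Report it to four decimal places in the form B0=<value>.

B0=42.0341

d₁ = [ln(V₀/D) + (r + σ²/2)T] / (σ√T)
   = [ln(106.0943/82.4077) + (0.0099 + 0.5·0.5119²)·7.8735] / (0.5119·√7.8735)
   = [0.252649 + 1.109540] / 1.436379 = 0.948350
d₂ = d₁ − σ√T = 0.948350 − 1.436379 = -0.488029
N(d₁) = 0.828524,  N(d₂) = 0.312764,  e^(−rT) = 0.925013
E₀ = V₀·N(d₁) − D·e^(−rT)·N(d₂)
   = 106.0943·0.828524 − 82.4077·0.925013·0.312764 = 64.060230
B₀ = V₀ − E₀ = 106.0943 − 64.060230 = 42.034070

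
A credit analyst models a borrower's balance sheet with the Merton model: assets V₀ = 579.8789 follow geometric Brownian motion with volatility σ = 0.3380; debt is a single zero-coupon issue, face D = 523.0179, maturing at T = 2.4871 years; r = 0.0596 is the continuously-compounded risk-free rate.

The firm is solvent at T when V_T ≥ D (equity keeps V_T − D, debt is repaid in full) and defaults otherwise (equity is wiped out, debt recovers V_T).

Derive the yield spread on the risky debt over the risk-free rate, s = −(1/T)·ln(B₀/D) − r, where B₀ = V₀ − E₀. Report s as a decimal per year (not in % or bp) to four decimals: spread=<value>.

d₁ = [ln(V₀/D) + (r + σ²/2)T] / (σ√T)
   = [ln(579.8789/523.0179) + (0.0596 + 0.5·0.3380²)·2.4871] / (0.3380·√2.4871)
   = [0.103204 + 0.290299] / 0.533044 = 0.738218
d₂ = d₁ − σ√T = 0.738218 − 0.533044 = 0.205174
N(d₁) = 0.769809,  N(d₂) = 0.581282,  e^(−rT) = 0.862232
E₀ = V₀·N(d₁) − D·e^(−rT)·N(d₂)
   = 579.8789·0.769809 − 523.0179·0.862232·0.581282 = 184.259625
B₀ = V₀ − E₀ = 579.8789 − 184.259625 = 395.619275
spread = −(1/T)·ln(B₀/D) − r = −(1/2.4871)·ln(395.619275/523.0179) − 0.0596 = 0.05264453

spread=0.0526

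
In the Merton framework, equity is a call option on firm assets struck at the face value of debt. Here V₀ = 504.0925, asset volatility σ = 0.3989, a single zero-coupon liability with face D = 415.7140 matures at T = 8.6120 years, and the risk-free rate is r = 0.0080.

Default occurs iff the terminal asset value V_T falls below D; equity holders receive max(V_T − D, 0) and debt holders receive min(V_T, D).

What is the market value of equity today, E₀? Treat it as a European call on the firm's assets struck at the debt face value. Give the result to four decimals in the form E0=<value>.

d₁ = [ln(V₀/D) + (r + σ²/2)T] / (σ√T)
   = [ln(504.0925/415.7140) + (0.0080 + 0.5·0.3989²)·8.6120] / (0.3989·√8.6120)
   = [0.192762 + 0.754072] / 1.170620 = 0.808831
d₂ = d₁ − σ√T = 0.808831 − 1.170620 = -0.361789
N(d₁) = 0.790694,  N(d₂) = 0.358755,  e^(−rT) = 0.933424
E₀ = V₀·N(d₁) − D·e^(−rT)·N(d₂)
   = 504.0925·0.790694 − 415.7140·0.933424·0.358755 = 259.372592

E0=259.3726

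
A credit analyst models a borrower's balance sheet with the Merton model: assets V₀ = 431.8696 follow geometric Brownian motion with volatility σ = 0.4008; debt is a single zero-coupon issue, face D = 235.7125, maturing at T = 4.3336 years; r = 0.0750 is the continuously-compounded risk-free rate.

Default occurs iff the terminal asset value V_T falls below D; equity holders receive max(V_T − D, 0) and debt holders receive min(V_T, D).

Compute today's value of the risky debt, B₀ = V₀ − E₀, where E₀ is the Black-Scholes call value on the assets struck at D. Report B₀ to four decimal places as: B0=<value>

B0=156.0768

d₁ = [ln(V₀/D) + (r + σ²/2)T] / (σ√T)
   = [ln(431.8696/235.7125) + (0.0750 + 0.5·0.4008²)·4.3336] / (0.4008·√4.3336)
   = [0.605511 + 0.673096] / 0.834357 = 1.532445
d₂ = d₁ − σ√T = 1.532445 − 0.834357 = 0.698088
N(d₁) = 0.937294,  N(d₂) = 0.757439,  e^(−rT) = 0.722513
E₀ = V₀·N(d₁) − D·e^(−rT)·N(d₂)
   = 431.8696·0.937294 − 235.7125·0.722513·0.757439 = 275.792784
B₀ = V₀ − E₀ = 431.8696 − 275.792784 = 156.076816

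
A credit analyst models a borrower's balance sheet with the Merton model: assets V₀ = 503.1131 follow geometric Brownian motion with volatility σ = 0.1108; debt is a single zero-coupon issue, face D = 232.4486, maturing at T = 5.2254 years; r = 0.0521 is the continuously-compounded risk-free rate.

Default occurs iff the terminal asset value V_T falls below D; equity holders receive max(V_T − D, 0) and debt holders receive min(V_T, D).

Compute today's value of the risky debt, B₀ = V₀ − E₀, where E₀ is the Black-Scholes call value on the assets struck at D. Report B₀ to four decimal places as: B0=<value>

B0=177.0486

d₁ = [ln(V₀/D) + (r + σ²/2)T] / (σ√T)
   = [ln(503.1131/232.4486) + (0.0521 + 0.5·0.1108²)·5.2254] / (0.1108·√5.2254)
   = [0.772146 + 0.304319] / 0.253279 = 4.250110
d₂ = d₁ − σ√T = 4.250110 − 0.253279 = 3.996830
N(d₁) = 0.999989,  N(d₂) = 0.999968,  e^(−rT) = 0.761669
E₀ = V₀·N(d₁) − D·e^(−rT)·N(d₂)
   = 503.1131·0.999989 − 232.4486·0.761669·0.999968 = 326.064540
B₀ = V₀ − E₀ = 503.1131 − 326.064540 = 177.048560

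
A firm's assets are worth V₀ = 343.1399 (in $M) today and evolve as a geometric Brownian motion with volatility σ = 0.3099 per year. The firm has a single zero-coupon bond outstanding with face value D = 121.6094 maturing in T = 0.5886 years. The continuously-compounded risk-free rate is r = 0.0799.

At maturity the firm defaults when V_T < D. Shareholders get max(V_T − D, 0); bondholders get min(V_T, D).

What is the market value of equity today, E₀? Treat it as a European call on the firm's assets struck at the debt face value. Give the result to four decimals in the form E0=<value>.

d₁ = [ln(V₀/D) + (r + σ²/2)T] / (σ√T)
   = [ln(343.1399/121.6094) + (0.0799 + 0.5·0.3099²)·0.5886] / (0.3099·√0.5886)
   = [1.037324 + 0.075293] / 0.237756 = 4.679657
d₂ = d₁ − σ√T = 4.679657 − 0.237756 = 4.441901
N(d₁) = 0.999999,  N(d₂) = 0.999996,  e^(−rT) = 0.954060
E₀ = V₀·N(d₁) − D·e^(−rT)·N(d₂)
   = 343.1399·0.999999 − 121.6094·0.954060·0.999996 = 227.117309

E0=227.1173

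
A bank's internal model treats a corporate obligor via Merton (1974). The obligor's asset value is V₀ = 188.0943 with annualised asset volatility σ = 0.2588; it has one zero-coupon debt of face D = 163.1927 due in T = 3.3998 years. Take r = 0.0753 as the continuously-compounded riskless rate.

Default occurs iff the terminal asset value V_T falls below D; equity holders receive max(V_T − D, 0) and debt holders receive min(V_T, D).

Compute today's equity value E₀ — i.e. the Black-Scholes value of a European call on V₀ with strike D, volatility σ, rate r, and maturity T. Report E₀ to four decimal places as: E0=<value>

E0=69.9438

d₁ = [ln(V₀/D) + (r + σ²/2)T] / (σ√T)
   = [ln(188.0943/163.1927) + (0.0753 + 0.5·0.2588²)·3.3998] / (0.2588·√3.3998)
   = [0.142012 + 0.369860] / 0.477190 = 1.072680
d₂ = d₁ − σ√T = 1.072680 − 0.477190 = 0.595490
N(d₁) = 0.858293,  N(d₂) = 0.724242,  e^(−rT) = 0.774138
E₀ = V₀·N(d₁) − D·e^(−rT)·N(d₂)
   = 188.0943·0.858293 − 163.1927·0.774138·0.724242 = 69.943768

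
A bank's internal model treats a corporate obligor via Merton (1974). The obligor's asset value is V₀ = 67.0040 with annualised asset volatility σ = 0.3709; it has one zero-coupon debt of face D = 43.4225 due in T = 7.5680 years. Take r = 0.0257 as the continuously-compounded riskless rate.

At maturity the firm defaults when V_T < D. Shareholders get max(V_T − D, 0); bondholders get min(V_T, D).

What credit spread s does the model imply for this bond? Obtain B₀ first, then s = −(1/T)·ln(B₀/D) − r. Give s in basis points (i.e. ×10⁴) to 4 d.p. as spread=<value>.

spread=318.3568

d₁ = [ln(V₀/D) + (r + σ²/2)T] / (σ√T)
   = [ln(67.0040/43.4225) + (0.0257 + 0.5·0.3709²)·7.5680] / (0.3709·√7.5680)
   = [0.433775 + 0.715050] / 1.020346 = 1.125917
d₂ = d₁ − σ√T = 1.125917 − 1.020346 = 0.105571
N(d₁) = 0.869900,  N(d₂) = 0.542039,  e^(−rT) = 0.823248
E₀ = V₀·N(d₁) − D·e^(−rT)·N(d₂)
   = 67.0040·0.869900 − 43.4225·0.823248·0.542039 = 38.910233
B₀ = V₀ − E₀ = 67.0040 − 38.910233 = 28.093767
spread = −(1/T)·ln(B₀/D) − r = −(1/7.5680)·ln(28.093767/43.4225) − 0.0257 = 0.03183568
in basis points: 0.03183568 × 10⁴ = 318.3568 bp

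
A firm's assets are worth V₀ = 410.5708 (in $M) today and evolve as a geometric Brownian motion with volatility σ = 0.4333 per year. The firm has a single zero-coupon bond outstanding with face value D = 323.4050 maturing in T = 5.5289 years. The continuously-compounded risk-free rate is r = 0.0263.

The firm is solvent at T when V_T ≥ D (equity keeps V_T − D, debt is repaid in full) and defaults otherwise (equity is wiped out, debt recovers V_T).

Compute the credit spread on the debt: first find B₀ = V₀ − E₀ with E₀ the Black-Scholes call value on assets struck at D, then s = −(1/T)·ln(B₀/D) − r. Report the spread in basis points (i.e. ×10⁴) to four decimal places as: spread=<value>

spread=586.8797

d₁ = [ln(V₀/D) + (r + σ²/2)T] / (σ√T)
   = [ln(410.5708/323.4050) + (0.0263 + 0.5·0.4333²)·5.5289] / (0.4333·√5.5289)
   = [0.238643 + 0.664432] / 1.018845 = 0.886372
d₂ = d₁ − σ√T = 0.886372 − 1.018845 = -0.132473
N(d₁) = 0.812291,  N(d₂) = 0.447305,  e^(−rT) = 0.864668
E₀ = V₀·N(d₁) − D·e^(−rT)·N(d₂)
   = 410.5708·0.812291 − 323.4050·0.864668·0.447305 = 208.419705
B₀ = V₀ − E₀ = 410.5708 − 208.419705 = 202.151095
spread = −(1/T)·ln(B₀/D) − r = −(1/5.5289)·ln(202.151095/323.4050) − 0.0263 = 0.05868797
in basis points: 0.05868797 × 10⁴ = 586.8797 bp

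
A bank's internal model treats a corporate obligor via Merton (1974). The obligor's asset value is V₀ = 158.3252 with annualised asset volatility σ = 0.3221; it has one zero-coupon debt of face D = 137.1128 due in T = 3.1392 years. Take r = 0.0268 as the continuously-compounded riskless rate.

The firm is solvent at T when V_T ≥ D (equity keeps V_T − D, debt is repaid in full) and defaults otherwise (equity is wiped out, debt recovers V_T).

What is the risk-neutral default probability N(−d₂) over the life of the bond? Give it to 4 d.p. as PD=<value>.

d₁ = [ln(V₀/D) + (r + σ²/2)T] / (σ√T)
   = [ln(158.3252/137.1128) + (0.0268 + 0.5·0.3221²)·3.1392] / (0.3221·√3.1392)
   = [0.143847 + 0.246974] / 0.570690 = 0.684822
d₂ = d₁ − σ√T = 0.684822 − 0.570690 = 0.114132
risk-neutral PD = N(−d₂) = N(-0.114132) = 0.454566

PD=0.4546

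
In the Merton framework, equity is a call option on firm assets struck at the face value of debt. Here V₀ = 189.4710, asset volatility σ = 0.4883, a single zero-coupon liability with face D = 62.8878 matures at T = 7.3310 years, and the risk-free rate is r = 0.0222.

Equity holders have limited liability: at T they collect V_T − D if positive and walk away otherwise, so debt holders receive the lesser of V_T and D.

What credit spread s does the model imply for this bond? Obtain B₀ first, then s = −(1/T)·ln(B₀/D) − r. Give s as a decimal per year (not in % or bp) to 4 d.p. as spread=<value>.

d₁ = [ln(V₀/D) + (r + σ²/2)T] / (σ√T)
   = [ln(189.4710/62.8878) + (0.0222 + 0.5·0.4883²)·7.3310] / (0.4883·√7.3310)
   = [1.102884 + 1.036739] / 1.322112 = 1.618336
d₂ = d₁ − σ√T = 1.618336 − 1.322112 = 0.296224
N(d₁) = 0.947205,  N(d₂) = 0.616471,  e^(−rT) = 0.849805
E₀ = V₀·N(d₁) − D·e^(−rT)·N(d₂)
   = 189.4710·0.947205 − 62.8878·0.849805·0.616471 = 146.522217
B₀ = V₀ − E₀ = 189.4710 − 146.522217 = 42.948783
spread = −(1/T)·ln(B₀/D) − r = −(1/7.3310)·ln(42.948783/62.8878) − 0.0222 = 0.02981799

spread=0.0298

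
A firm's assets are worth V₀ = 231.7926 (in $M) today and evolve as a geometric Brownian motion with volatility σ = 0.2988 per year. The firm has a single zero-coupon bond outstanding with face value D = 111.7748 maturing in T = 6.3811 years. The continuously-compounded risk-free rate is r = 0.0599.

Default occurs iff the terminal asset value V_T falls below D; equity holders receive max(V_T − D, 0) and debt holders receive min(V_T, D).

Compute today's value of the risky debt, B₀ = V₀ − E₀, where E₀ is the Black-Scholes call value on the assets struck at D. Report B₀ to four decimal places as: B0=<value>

d₁ = [ln(V₀/D) + (r + σ²/2)T] / (σ√T)
   = [ln(231.7926/111.7748) + (0.0599 + 0.5·0.2988²)·6.3811] / (0.2988·√6.3811)
   = [0.729357 + 0.667085] / 0.754794 = 1.850097
d₂ = d₁ − σ√T = 1.850097 − 0.754794 = 1.095303
N(d₁) = 0.967850,  N(d₂) = 0.863308,  e^(−rT) = 0.682340
E₀ = V₀·N(d₁) − D·e^(−rT)·N(d₂)
   = 231.7926·0.967850 − 111.7748·0.682340·0.863308 = 158.497422
B₀ = V₀ − E₀ = 231.7926 − 158.497422 = 73.295178

B0=73.2952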